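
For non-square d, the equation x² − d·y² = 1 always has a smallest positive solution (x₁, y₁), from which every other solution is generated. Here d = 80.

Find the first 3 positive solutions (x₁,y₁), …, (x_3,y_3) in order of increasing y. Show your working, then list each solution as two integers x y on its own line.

9 1
161 18
2889 323

√80 → a₀=8, period (1,16); ℓ=2 even so k=1
step 0: (8, 1)  from 8·(1,0) + (0,1)
step 1: (9, 1)  from 1·(8,1) + (1,0)
(x₁, y₁) = (9, 1);  9² − 80·1² = 1 ✓
n=2: (9,1)∘(9,1) = (9·9+80·1·1, 9·1+1·9) = (161,18)
n=3: (161,18)∘(9,1) = (9·161+80·1·18, 9·18+1·161) = (2889,323)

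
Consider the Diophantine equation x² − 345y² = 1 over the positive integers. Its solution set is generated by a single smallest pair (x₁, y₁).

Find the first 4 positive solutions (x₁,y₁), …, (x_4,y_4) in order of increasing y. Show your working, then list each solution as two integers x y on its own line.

6761 364
91422241 4922008
1236211536041 66555391812
16716052298924161 899962003159856

[18; 1,1,2,1,6,1,2,1,1,36] for √345; ℓ=10 ⇒ convergent index 9
step 0: (18, 1)  from 18·(1,0) + (0,1)
…
step 2: (37, 2)  from 1·(19,1) + (18,1)
…
step 5: (873, 47)  from 6·(130,7) + (93,5)
…
step 8: (3882, 209)  from 1·(2879,155) + (1003,54)
step 9: (6761, 364)  from 1·(3882,209) + (2879,155)
→ (6761, 364).  Check: 6761²=45711121, 345·364²=45711120, difference 1.
(6761+364√345)^2 = 91422241 + 4922008√345
(6761+364√345)^3 = 1236211536041 + 66555391812√345
(6761+364√345)^4 = 16716052298924161 + 899962003159856√345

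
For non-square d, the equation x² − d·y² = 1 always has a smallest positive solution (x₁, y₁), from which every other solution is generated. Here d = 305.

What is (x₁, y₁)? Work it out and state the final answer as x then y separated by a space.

[17; 2,6,2,34] for √305; ℓ=4 ⇒ convergent index 3
k=0  a_k=17  p_k/q_k = 17/1
k=1  a_k=2  p_k/q_k = 35/2
k=2  a_k=6  p_k/q_k = 227/13
k=3  a_k=2  p_k/q_k = 489/28
(x₁, y₁) = (489, 28);  489² − 305·28² = 1 ✓

489 28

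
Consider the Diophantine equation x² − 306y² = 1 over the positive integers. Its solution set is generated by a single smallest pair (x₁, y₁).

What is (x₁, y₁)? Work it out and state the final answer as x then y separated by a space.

[17; 2,34] for √306; ℓ=2 ⇒ convergent index 1
a_0=17:  p_0=17·1+0=17,  q_0=17·0+1=1
a_1=2:  p_1=2·17+1=35,  q_1=2·1+0=2
(x₁, y₁) = (35, 2);  35² − 306·2² = 1 ✓

35 2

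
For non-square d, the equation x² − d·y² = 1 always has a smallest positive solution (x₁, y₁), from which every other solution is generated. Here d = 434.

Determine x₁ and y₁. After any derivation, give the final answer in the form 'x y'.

125 6

√434 = [20; 1,4,1,40, …], period ℓ=4 (even) → k=3
a_0=20:  p_0=20·1+0=20,  q_0=20·0+1=1
a_1=1:  p_1=1·20+1=21,  q_1=1·1+0=1
a_2=4:  p_2=4·21+20=104,  q_2=4·1+1=5
a_3=1:  p_3=1·104+21=125,  q_3=1·5+1=6
→ (125, 6).  Check: 125²=15625, 434·6²=15624, difference 1.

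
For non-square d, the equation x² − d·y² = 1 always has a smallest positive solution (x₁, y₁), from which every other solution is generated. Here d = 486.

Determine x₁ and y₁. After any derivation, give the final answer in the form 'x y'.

485 22

[22; 22,44] for √486; ℓ=2 ⇒ convergent index 1
k=0  a_k=22  p_k/q_k = 22/1
k=1  a_k=22  p_k/q_k = 485/22
(x₁, y₁) = (485, 22);  485² − 486·22² = 1 ✓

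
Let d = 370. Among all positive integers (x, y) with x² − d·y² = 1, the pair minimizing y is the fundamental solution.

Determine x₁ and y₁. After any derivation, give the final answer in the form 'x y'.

√370 = [19; 4,4,38, …], period ℓ=3 (odd) → k=5
i=0: a=19 ⇒ p=19, q=1
i=1: a=4 ⇒ p=77, q=4
…
i=3: a=38 ⇒ p=12503, q=650
i=4: a=4 ⇒ p=50339, q=2617
i=5: a=4 ⇒ p=213859, q=11118
fundamental: x₁=213859, y₁=11118  (since 45735671881 − 370·123609924 = 1)

213859 11118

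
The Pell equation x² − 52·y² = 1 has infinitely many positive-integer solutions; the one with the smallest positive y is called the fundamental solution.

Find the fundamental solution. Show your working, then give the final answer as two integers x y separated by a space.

d=52: √d = [7; 4,1,2,1,4,14] (ℓ=6, even), read p_5/q_5
k=0  a_k=7  p_k/q_k = 7/1
…
k=4  a_k=1  p_k/q_k = 137/19
k=5  a_k=4  p_k/q_k = 649/90
fundamental: x₁=649, y₁=90  (since 421201 − 52·8100 = 1)

649 90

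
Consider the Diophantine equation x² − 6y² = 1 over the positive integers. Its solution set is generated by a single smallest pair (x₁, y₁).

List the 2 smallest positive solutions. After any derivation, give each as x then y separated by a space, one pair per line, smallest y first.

d=6: √d = [2; 2,4] (ℓ=2, even), read p_1/q_1
step 0: (2, 1)  from 2·(1,0) + (0,1)
step 1: (5, 2)  from 2·(2,1) + (1,0)
→ (5, 2).  Check: 5²=25, 6·2²=24, difference 1.
(x_2, y_2) = (5·5 + 6·2·2, 5·2 + 2·5) = (49, 20)

5 2
49 20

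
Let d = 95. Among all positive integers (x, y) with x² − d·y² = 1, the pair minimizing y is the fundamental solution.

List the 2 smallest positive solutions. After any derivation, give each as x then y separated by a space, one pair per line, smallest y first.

39 4
3041 312

√95 → a₀=9, period (1,2,1,18); ℓ=4 even so k=3
a_0=9:  p_0=9·1+0=9,  q_0=9·0+1=1
…
a_2=2:  p_2=2·10+9=29,  q_2=2·1+1=3
a_3=1:  p_3=1·29+10=39,  q_3=1·3+1=4
(x₁, y₁) = (39, 4);  39² − 95·4² = 1 ✓
n=2: (39,4)∘(39,4) = (39·39+95·4·4, 39·4+4·39) = (3041,312)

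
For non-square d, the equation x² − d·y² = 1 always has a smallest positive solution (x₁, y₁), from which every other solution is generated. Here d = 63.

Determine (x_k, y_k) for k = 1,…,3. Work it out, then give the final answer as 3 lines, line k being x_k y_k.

√63 = [7; 1,14, …], period ℓ=2 (even) → k=1
k=0  a_k=7  p_k/q_k = 7/1
k=1  a_k=1  p_k/q_k = 8/1
(x₁, y₁) = (8, 1);  8² − 63·1² = 1 ✓
k=2:  x_2 = 8·8+63·1·1 = 127,  y_2 = 8·1+1·8 = 16
k=3:  x_3 = 8·127+63·1·16 = 2024,  y_3 = 8·16+1·127 = 255

8 1
127 16
2024 255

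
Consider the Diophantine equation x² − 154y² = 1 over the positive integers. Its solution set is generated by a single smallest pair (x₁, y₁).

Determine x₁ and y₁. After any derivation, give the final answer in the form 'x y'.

[12; 2,2,3,1,2,1,3,2,2,24] for √154; ℓ=10 ⇒ convergent index 9
k=0  a_k=12  p_k/q_k = 12/1
k=1  a_k=2  p_k/q_k = 25/2
k=2  a_k=2  p_k/q_k = 62/5
…
k=5  a_k=2  p_k/q_k = 757/61
k=6  a_k=1  p_k/q_k = 1030/83
k=7  a_k=3  p_k/q_k = 3847/310
k=8  a_k=2  p_k/q_k = 8724/703
k=9  a_k=2  p_k/q_k = 21295/1716
→ (21295, 1716).  Check: 21295²=453477025, 154·1716²=453477024, difference 1.

21295 1716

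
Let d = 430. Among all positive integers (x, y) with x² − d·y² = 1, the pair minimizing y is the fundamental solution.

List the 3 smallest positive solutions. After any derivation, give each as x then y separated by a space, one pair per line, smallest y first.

√430 = [20; 1,2,1,3,1,…,2,1,40, …], period ℓ=14 (even) → k=13
k=0  a_k=20  p_k/q_k = 20/1
k=1  a_k=1  p_k/q_k = 21/1
k=2  a_k=2  p_k/q_k = 62/3
k=3  a_k=1  p_k/q_k = 83/4
…
k=5  a_k=1  p_k/q_k = 394/19
k=6  a_k=6  p_k/q_k = 2675/129
k=7  a_k=8  p_k/q_k = 21794/1051
k=8  a_k=6  p_k/q_k = 133439/6435
k=9  a_k=1  p_k/q_k = 155233/7486
k=10  a_k=3  p_k/q_k = 599138/28893
k=11  a_k=1  p_k/q_k = 754371/36379
k=12  a_k=2  p_k/q_k = 2107880/101651
k=13  a_k=1  p_k/q_k = 2862251/138030
(x₁, y₁) = (2862251, 138030);  2862251² − 430·138030² = 1 ✓
n=2: (2862251,138030)∘(2862251,138030) = (2862251·2862251+430·138030·138030, 2862251·138030+138030·2862251) = (16384961574001,790153011060)
n=3: (16384961574001,790153011060)∘(2862251,138030) = (2862251·16384961574001+430·138030·790153011060, 2862251·790153011060+138030·16384961574001) = (93795745300289010251,4523232492118854090)

2862251 138030
16384961574001 790153011060
93795745300289010251 4523232492118854090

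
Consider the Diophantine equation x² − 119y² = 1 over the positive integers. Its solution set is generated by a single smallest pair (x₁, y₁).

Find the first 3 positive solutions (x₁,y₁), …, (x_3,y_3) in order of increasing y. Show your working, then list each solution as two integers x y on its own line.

120 11
28799 2640
6911640 633589

d=119: √d = [10; 1,9,1,20] (ℓ=4, even), read p_3/q_3
k=0  a_k=10  p_k/q_k = 10/1
k=1  a_k=1  p_k/q_k = 11/1
k=2  a_k=9  p_k/q_k = 109/10
k=3  a_k=1  p_k/q_k = 120/11
fundamental: x₁=120, y₁=11  (since 14400 − 119·121 = 1)
n=2: (120,11)∘(120,11) = (120·120+119·11·11, 120·11+11·120) = (28799,2640)
n=3: (28799,2640)∘(120,11) = (120·28799+119·11·2640, 120·2640+11·28799) = (6911640,633589)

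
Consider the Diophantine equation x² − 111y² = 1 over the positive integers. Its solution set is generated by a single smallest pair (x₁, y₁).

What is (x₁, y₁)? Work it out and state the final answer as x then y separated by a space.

[10; 1,1,6,1,1,20] for √111; ℓ=6 ⇒ convergent index 5
i=0: a=10 ⇒ p=10, q=1
…
i=2: a=1 ⇒ p=21, q=2
…
i=4: a=1 ⇒ p=158, q=15
i=5: a=1 ⇒ p=295, q=28
fundamental: x₁=295, y₁=28  (since 87025 − 111·784 = 1)

295 28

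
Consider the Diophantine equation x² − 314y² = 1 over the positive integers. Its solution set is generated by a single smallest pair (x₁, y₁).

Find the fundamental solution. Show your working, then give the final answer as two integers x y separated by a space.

392499 22150

√314 → a₀=17, period (1,2,1,1,2,1,34); ℓ=7 odd so k=13
k=0  a_k=17  p_k/q_k = 17/1
…
k=5  a_k=2  p_k/q_k = 319/18
…
k=8  a_k=1  p_k/q_k = 15824/893
…
k=12  a_k=2  p_k/q_k = 282617/15949
k=13  a_k=1  p_k/q_k = 392499/22150
(x₁, y₁) = (392499, 22150);  392499² − 314·22150² = 1 ✓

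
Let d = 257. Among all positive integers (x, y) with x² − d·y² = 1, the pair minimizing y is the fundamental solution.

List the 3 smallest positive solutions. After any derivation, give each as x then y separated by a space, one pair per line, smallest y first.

513 32
526337 32832
540021249 33685600

d=257: √d = [16; 32] (ℓ=1, odd), read p_1/q_1
step 0: (16, 1)  from 16·(1,0) + (0,1)
step 1: (513, 32)  from 32·(16,1) + (1,0)
fundamental: x₁=513, y₁=32  (since 263169 − 257·1024 = 1)
(x_2, y_2) = (513·513 + 257·32·32, 513·32 + 32·513) = (526337, 32832)
(x_3, y_3) = (513·526337 + 257·32·32832, 513·32832 + 32·526337) = (540021249, 33685600)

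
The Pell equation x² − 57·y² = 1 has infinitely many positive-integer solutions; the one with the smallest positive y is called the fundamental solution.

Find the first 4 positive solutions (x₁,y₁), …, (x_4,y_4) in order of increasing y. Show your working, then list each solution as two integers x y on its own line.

[7; 1,1,4,1,1,14] for √57; ℓ=6 ⇒ convergent index 5
step 0: (7, 1)  from 7·(1,0) + (0,1)
step 1: (8, 1)  from 1·(7,1) + (1,0)
step 2: (15, 2)  from 1·(8,1) + (7,1)
step 3: (68, 9)  from 4·(15,2) + (8,1)
step 4: (83, 11)  from 1·(68,9) + (15,2)
step 5: (151, 20)  from 1·(83,11) + (68,9)
fundamental: x₁=151, y₁=20  (since 22801 − 57·400 = 1)
(x_2, y_2) = (151·151 + 57·20·20, 151·20 + 20·151) = (45601, 6040)
(x_3, y_3) = (151·45601 + 57·20·6040, 151·6040 + 20·45601) = (13771351, 1824060)
(x_4, y_4) = (151·13771351 + 57·20·1824060, 151·1824060 + 20·13771351) = (4158902401, 550860080)

151 20
45601 6040
13771351 1824060
4158902401 550860080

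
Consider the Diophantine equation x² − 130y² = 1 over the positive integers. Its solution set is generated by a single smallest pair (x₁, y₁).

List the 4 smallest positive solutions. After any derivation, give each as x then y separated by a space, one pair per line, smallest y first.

6499 570
84474001 7408860
1097993058499 96300361710
14271713689896001 1251712094097720

√130 = [11; 2,2,22, …], period ℓ=3 (odd) → k=5
i=0: a=11 ⇒ p=11, q=1
i=1: a=2 ⇒ p=23, q=2
…
i=4: a=2 ⇒ p=2611, q=229
i=5: a=2 ⇒ p=6499, q=570
(x₁, y₁) = (6499, 570);  6499² − 130·570² = 1 ✓
n=2: (6499,570)∘(6499,570) = (6499·6499+130·570·570, 6499·570+570·6499) = (84474001,7408860)
n=3: (84474001,7408860)∘(6499,570) = (6499·84474001+130·570·7408860, 6499·7408860+570·84474001) = (1097993058499,96300361710)
n=4: (1097993058499,96300361710)∘(6499,570) = (6499·1097993058499+130·570·96300361710, 6499·96300361710+570·1097993058499) = (14271713689896001,1251712094097720)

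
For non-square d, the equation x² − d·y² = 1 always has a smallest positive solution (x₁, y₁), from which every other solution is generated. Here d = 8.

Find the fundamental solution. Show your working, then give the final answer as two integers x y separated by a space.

3 1

d=8: √d = [2; 1,4] (ℓ=2, even), read p_1/q_1
k=0  a_k=2  p_k/q_k = 2/1
k=1  a_k=1  p_k/q_k = 3/1
→ (3, 1).  Check: 3²=9, 8·1²=8, difference 1.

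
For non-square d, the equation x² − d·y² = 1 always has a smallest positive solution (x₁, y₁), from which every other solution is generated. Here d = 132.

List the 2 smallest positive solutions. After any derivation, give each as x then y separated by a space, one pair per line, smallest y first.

23 2
1057 92

√132 = [11; 2,22, …], period ℓ=2 (even) → k=1
k=0  a_k=11  p_k/q_k = 11/1
k=1  a_k=2  p_k/q_k = 23/2
(x₁, y₁) = (23, 2);  23² − 132·2² = 1 ✓
(23+2√132)^2 = 1057 + 92√132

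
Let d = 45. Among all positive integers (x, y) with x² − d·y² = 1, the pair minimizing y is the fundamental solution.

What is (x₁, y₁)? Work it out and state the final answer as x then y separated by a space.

√45 = [6; 1,2,2,2,1,12, …], period ℓ=6 (even) → k=5
step 0: (6, 1)  from 6·(1,0) + (0,1)
…
step 3: (47, 7)  from 2·(20,3) + (7,1)
step 4: (114, 17)  from 2·(47,7) + (20,3)
step 5: (161, 24)  from 1·(114,17) + (47,7)
fundamental: x₁=161, y₁=24  (since 25921 − 45·576 = 1)

161 24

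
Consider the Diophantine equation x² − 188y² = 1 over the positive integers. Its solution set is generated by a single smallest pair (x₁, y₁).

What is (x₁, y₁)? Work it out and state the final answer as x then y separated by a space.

√188 = [13; 1,2,2,6,2,2,1,26, …], period ℓ=8 (even) → k=7
k=0  a_k=13  p_k/q_k = 13/1
k=1  a_k=1  p_k/q_k = 14/1
k=2  a_k=2  p_k/q_k = 41/3
…
k=4  a_k=6  p_k/q_k = 617/45
k=5  a_k=2  p_k/q_k = 1330/97
k=6  a_k=2  p_k/q_k = 3277/239
k=7  a_k=1  p_k/q_k = 4607/336
→ (4607, 336).  Check: 4607²=21224449, 188·336²=21224448, difference 1.

4607 336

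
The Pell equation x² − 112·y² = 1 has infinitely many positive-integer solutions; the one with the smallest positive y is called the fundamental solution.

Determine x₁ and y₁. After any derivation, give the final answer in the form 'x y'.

√112 → a₀=10, period (1,1,2,1,1,20); ℓ=6 even so k=5
step 0: (10, 1)  from 10·(1,0) + (0,1)
step 1: (11, 1)  from 1·(10,1) + (1,0)
step 2: (21, 2)  from 1·(11,1) + (10,1)
step 3: (53, 5)  from 2·(21,2) + (11,1)
step 4: (74, 7)  from 1·(53,5) + (21,2)
step 5: (127, 12)  from 1·(74,7) + (53,5)
→ (127, 12).  Check: 127²=16129, 112·12²=16128, difference 1.

127 12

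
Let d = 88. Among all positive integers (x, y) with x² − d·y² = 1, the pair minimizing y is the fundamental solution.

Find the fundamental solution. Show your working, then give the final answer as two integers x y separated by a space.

197 21

√88 = [9; 2,1,1,1,2,18, …], period ℓ=6 (even) → k=5
i=0: a=9 ⇒ p=9, q=1
…
i=4: a=1 ⇒ p=75, q=8
i=5: a=2 ⇒ p=197, q=21
(x₁, y₁) = (197, 21);  197² − 88·21² = 1 ✓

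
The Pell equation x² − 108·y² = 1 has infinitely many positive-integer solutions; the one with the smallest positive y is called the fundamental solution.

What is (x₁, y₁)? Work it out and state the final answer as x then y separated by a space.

1351 130

[10; 2,1,1,4,1,1,2,20] for √108; ℓ=8 ⇒ convergent index 7
i=0: a=10 ⇒ p=10, q=1
…
i=2: a=1 ⇒ p=31, q=3
i=3: a=1 ⇒ p=52, q=5
…
i=6: a=1 ⇒ p=530, q=51
i=7: a=2 ⇒ p=1351, q=130
(x₁, y₁) = (1351, 130);  1351² − 108·130² = 1 ✓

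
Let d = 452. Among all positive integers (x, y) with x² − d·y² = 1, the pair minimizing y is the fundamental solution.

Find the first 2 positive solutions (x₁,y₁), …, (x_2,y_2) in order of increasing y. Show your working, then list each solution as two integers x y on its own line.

d=452: √d = [21; 3,1,5,3,10,3,5,1,3,42] (ℓ=10, even), read p_9/q_9
step 0: (21, 1)  from 21·(1,0) + (0,1)
…
step 2: (85, 4)  from 1·(64,3) + (21,1)
…
step 7: (263904, 12413)  from 5·(49579,2332) + (16009,753)
step 8: (313483, 14745)  from 1·(263904,12413) + (49579,2332)
step 9: (1204353, 56648)  from 3·(313483,14745) + (263904,12413)
→ (1204353, 56648).  Check: 1204353²=1450466148609, 452·56648²=1450466148608, difference 1.
(1204353+56648√452)^2 = 2900932297217 + 136448377488√452

1204353 56648
2900932297217 136448377488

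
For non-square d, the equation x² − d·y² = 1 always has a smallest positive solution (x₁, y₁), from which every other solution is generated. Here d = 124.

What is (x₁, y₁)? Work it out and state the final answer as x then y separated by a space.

4620799 414960

√124 = [11; 7,2,1,1,1,…,2,7,22, …], period ℓ=16 (even) → k=15
i=0: a=11 ⇒ p=11, q=1
…
i=3: a=1 ⇒ p=245, q=22
i=4: a=1 ⇒ p=412, q=37
…
i=6: a=3 ⇒ p=2383, q=214
…
i=12: a=1 ⇒ p=152167, q=13665
i=13: a=1 ⇒ p=237042, q=21287
i=14: a=2 ⇒ p=626251, q=56239
i=15: a=7 ⇒ p=4620799, q=414960
→ (4620799, 414960).  Check: 4620799²=21351783398401, 124·414960²=21351783398400, difference 1.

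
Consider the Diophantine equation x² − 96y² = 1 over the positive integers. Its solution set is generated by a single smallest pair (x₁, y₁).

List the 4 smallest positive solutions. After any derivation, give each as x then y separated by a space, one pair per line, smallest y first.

49 5
4801 490
470449 48015
46099201 4704980

[9; 1,3,1,18] for √96; ℓ=4 ⇒ convergent index 3
a_0=9:  p_0=9·1+0=9,  q_0=9·0+1=1
a_1=1:  p_1=1·9+1=10,  q_1=1·1+0=1
a_2=3:  p_2=3·10+9=39,  q_2=3·1+1=4
a_3=1:  p_3=1·39+10=49,  q_3=1·4+1=5
→ (49, 5).  Check: 49²=2401, 96·5²=2400, difference 1.
(x_2, y_2) = (49·49 + 96·5·5, 49·5 + 5·49) = (4801, 490)
(x_3, y_3) = (49·4801 + 96·5·490, 49·490 + 5·4801) = (470449, 48015)
(x_4, y_4) = (49·470449 + 96·5·48015, 49·48015 + 5·470449) = (46099201, 4704980)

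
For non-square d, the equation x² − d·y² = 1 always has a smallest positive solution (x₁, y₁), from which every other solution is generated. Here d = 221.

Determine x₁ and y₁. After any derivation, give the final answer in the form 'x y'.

1665 112

√221 → a₀=14, period (1,6,2,6,1,28); ℓ=6 even so k=5
a_0=14:  p_0=14·1+0=14,  q_0=14·0+1=1
a_1=1:  p_1=1·14+1=15,  q_1=1·1+0=1
…
a_4=6:  p_4=6·223+104=1442,  q_4=6·15+7=97
a_5=1:  p_5=1·1442+223=1665,  q_5=1·97+15=112
(x₁, y₁) = (1665, 112);  1665² − 221·112² = 1 ✓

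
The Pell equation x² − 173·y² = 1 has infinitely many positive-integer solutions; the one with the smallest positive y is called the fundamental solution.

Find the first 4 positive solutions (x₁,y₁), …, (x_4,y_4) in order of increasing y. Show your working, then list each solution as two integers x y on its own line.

2499849 190060
12498490045601 950242601880
62488675684008728649 4750926036134042180
312424506839974574118902401 23753195401006348176659760

d=173: √d = [13; 6,1,1,6,26] (ℓ=5, odd), read p_9/q_9
i=0: a=13 ⇒ p=13, q=1
i=1: a=6 ⇒ p=79, q=6
i=2: a=1 ⇒ p=92, q=7
…
i=4: a=6 ⇒ p=1118, q=85
…
i=7: a=1 ⇒ p=205791, q=15646
i=8: a=1 ⇒ p=382343, q=29069
i=9: a=6 ⇒ p=2499849, q=190060
fundamental: x₁=2499849, y₁=190060  (since 6249245022801 − 173·36122803600 = 1)
(2499849+190060√173)^2 = 12498490045601 + 950242601880√173
(2499849+190060√173)^3 = 62488675684008728649 + 4750926036134042180√173
(2499849+190060√173)^4 = 312424506839974574118902401 + 23753195401006348176659760√173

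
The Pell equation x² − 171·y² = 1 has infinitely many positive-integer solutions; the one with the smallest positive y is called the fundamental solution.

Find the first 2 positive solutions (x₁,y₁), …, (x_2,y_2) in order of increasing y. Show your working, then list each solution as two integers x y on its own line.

[13; 13,26] for √171; ℓ=2 ⇒ convergent index 1
i=0: a=13 ⇒ p=13, q=1
i=1: a=13 ⇒ p=170, q=13
fundamental: x₁=170, y₁=13  (since 28900 − 171·169 = 1)
(170+13√171)^2 = 57799 + 4420√171

170 13
57799 4420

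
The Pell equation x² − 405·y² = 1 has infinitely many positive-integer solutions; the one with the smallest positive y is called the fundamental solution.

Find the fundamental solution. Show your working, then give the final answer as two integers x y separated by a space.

161 8

d=405: √d = [20; 8,40] (ℓ=2, even), read p_1/q_1
k=0  a_k=20  p_k/q_k = 20/1
k=1  a_k=8  p_k/q_k = 161/8
→ (161, 8).  Check: 161²=25921, 405·8²=25920, difference 1.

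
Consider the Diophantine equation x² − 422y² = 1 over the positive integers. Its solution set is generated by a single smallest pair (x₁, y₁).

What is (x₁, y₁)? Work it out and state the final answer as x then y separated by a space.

√422 → a₀=20, period (1,1,5,2,1,…,1,1,40); ℓ=14 even so k=13
k=0  a_k=20  p_k/q_k = 20/1
…
k=4  a_k=2  p_k/q_k = 493/24
k=5  a_k=1  p_k/q_k = 719/35
…
k=9  a_k=1  p_k/q_k = 217526/10589
k=10  a_k=2  p_k/q_k = 598859/29152
…
k=12  a_k=1  p_k/q_k = 3810680/185501
k=13  a_k=1  p_k/q_k = 7022501/341850
→ (7022501, 341850).  Check: 7022501²=49315520295001, 422·341850²=49315520295000, difference 1.

7022501 341850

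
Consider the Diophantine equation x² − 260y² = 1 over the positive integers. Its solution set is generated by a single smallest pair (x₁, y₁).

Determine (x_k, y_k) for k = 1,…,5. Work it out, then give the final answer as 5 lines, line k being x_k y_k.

129 8
33281 2064
8586369 532504
2215249921 137383968
571525893249 35444531240

√260 → a₀=16, period (8,32); ℓ=2 even so k=1
a_0=16:  p_0=16·1+0=16,  q_0=16·0+1=1
a_1=8:  p_1=8·16+1=129,  q_1=8·1+0=8
fundamental: x₁=129, y₁=8  (since 16641 − 260·64 = 1)
n=2: (129,8)∘(129,8) = (129·129+260·8·8, 129·8+8·129) = (33281,2064)
n=3: (33281,2064)∘(129,8) = (129·33281+260·8·2064, 129·2064+8·33281) = (8586369,532504)
n=4: (8586369,532504)∘(129,8) = (129·8586369+260·8·532504, 129·532504+8·8586369) = (2215249921,137383968)
n=5: (2215249921,137383968)∘(129,8) = (129·2215249921+260·8·137383968, 129·137383968+8·2215249921) = (571525893249,35444531240)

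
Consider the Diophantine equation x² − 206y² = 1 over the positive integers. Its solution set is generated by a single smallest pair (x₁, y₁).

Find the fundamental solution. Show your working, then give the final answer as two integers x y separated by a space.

59535 4148

[14; 2,1,5,14,5,1,2,28] for √206; ℓ=8 ⇒ convergent index 7
k=0  a_k=14  p_k/q_k = 14/1
k=1  a_k=2  p_k/q_k = 29/2
…
k=3  a_k=5  p_k/q_k = 244/17
…
k=6  a_k=1  p_k/q_k = 20998/1463
k=7  a_k=2  p_k/q_k = 59535/4148
fundamental: x₁=59535, y₁=4148  (since 3544416225 − 206·17205904 = 1)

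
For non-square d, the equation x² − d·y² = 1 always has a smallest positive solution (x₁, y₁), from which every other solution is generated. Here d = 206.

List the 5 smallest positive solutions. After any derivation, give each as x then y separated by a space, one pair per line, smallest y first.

59535 4148
7088832449 493902360
844067279642895 58808954001052
100503090979990675201 7002382152411359280
11966903042143422416540175 833773642828811595468548

√206 → a₀=14, period (2,1,5,14,5,1,2,28); ℓ=8 even so k=7
step 0: (14, 1)  from 14·(1,0) + (0,1)
step 1: (29, 2)  from 2·(14,1) + (1,0)
…
step 6: (20998, 1463)  from 1·(17539,1222) + (3459,241)
step 7: (59535, 4148)  from 2·(20998,1463) + (17539,1222)
→ (59535, 4148).  Check: 59535²=3544416225, 206·4148²=3544416224, difference 1.
(59535+4148√206)^2 = 7088832449 + 493902360√206
(59535+4148√206)^3 = 844067279642895 + 58808954001052√206
(59535+4148√206)^4 = 100503090979990675201 + 7002382152411359280√206
(59535+4148√206)^5 = 11966903042143422416540175 + 833773642828811595468548√206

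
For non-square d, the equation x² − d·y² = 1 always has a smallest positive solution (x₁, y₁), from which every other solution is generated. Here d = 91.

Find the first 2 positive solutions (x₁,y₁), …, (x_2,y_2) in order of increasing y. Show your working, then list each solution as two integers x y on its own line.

√91 = [9; 1,1,5,1,5,1,1,18, …], period ℓ=8 (even) → k=7
k=0  a_k=9  p_k/q_k = 9/1
…
k=5  a_k=5  p_k/q_k = 725/76
k=6  a_k=1  p_k/q_k = 849/89
k=7  a_k=1  p_k/q_k = 1574/165
(x₁, y₁) = (1574, 165);  1574² − 91·165² = 1 ✓
n=2: (1574,165)∘(1574,165) = (1574·1574+91·165·165, 1574·165+165·1574) = (4954951,519420)

1574 165
4954951 519420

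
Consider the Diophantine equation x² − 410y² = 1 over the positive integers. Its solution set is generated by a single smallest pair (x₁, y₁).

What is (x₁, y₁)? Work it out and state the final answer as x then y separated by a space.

√410 = [20; 4,40, …], period ℓ=2 (even) → k=1
step 0: (20, 1)  from 20·(1,0) + (0,1)
step 1: (81, 4)  from 4·(20,1) + (1,0)
(x₁, y₁) = (81, 4);  81² − 410·4² = 1 ✓

81 4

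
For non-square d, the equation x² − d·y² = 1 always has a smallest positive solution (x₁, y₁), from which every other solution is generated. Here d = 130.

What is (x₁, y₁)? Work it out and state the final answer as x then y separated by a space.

[11; 2,2,22] for √130; ℓ=3 ⇒ convergent index 5
a_0=11:  p_0=11·1+0=11,  q_0=11·0+1=1
a_1=2:  p_1=2·11+1=23,  q_1=2·1+0=2
…
a_4=2:  p_4=2·1277+57=2611,  q_4=2·112+5=229
a_5=2:  p_5=2·2611+1277=6499,  q_5=2·229+112=570
fundamental: x₁=6499, y₁=570  (since 42237001 − 130·324900 = 1)

6499 570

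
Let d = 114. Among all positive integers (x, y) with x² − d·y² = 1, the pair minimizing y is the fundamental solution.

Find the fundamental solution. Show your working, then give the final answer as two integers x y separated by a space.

√114 = [10; 1,2,10,2,1,20, …], period ℓ=6 (even) → k=5
step 0: (10, 1)  from 10·(1,0) + (0,1)
step 1: (11, 1)  from 1·(10,1) + (1,0)
…
step 4: (694, 65)  from 2·(331,31) + (32,3)
step 5: (1025, 96)  from 1·(694,65) + (331,31)
(x₁, y₁) = (1025, 96);  1025² − 114·96² = 1 ✓

1025 96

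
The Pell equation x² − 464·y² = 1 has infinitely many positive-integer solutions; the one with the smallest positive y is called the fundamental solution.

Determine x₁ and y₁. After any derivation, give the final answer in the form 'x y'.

√464 = [21; 1,1,5,1,1,1,5,1,1,42, …], period ℓ=10 (even) → k=9
a_0=21:  p_0=21·1+0=21,  q_0=21·0+1=1
a_1=1:  p_1=1·21+1=22,  q_1=1·1+0=1
…
a_8=1:  p_8=1·4502+797=5299,  q_8=1·209+37=246
a_9=1:  p_9=1·5299+4502=9801,  q_9=1·246+209=455
→ (9801, 455).  Check: 9801²=96059601, 464·455²=96059600, difference 1.

9801 455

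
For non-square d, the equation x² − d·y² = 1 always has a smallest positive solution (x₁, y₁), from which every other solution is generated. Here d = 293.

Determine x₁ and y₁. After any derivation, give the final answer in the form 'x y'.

12320649 719780

[17; 8,1,1,8,34] for √293; ℓ=5 ⇒ convergent index 9
k=0  a_k=17  p_k/q_k = 17/1
…
k=2  a_k=1  p_k/q_k = 154/9
…
k=4  a_k=8  p_k/q_k = 2482/145
…
k=8  a_k=1  p_k/q_k = 1444507/84389
k=9  a_k=8  p_k/q_k = 12320649/719780
→ (12320649, 719780).  Check: 12320649²=151798391781201, 293·719780²=151798391781200, difference 1.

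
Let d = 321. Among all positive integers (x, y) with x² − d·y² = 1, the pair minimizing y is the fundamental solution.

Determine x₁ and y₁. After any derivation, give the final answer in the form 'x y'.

d=321: √d = [17; 1,10,1,34] (ℓ=4, even), read p_3/q_3
i=0: a=17 ⇒ p=17, q=1
i=1: a=1 ⇒ p=18, q=1
i=2: a=10 ⇒ p=197, q=11
i=3: a=1 ⇒ p=215, q=12
→ (215, 12).  Check: 215²=46225, 321·12²=46224, difference 1.

215 12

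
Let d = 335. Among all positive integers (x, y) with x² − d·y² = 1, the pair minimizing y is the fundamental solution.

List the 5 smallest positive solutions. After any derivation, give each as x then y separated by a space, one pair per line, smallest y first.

604 33
729631 39864
881393644 48155679
1064722792321 58172020368
1286184251730124 70271752448865

√335 → a₀=18, period (3,3,3,36); ℓ=4 even so k=3
step 0: (18, 1)  from 18·(1,0) + (0,1)
step 1: (55, 3)  from 3·(18,1) + (1,0)
step 2: (183, 10)  from 3·(55,3) + (18,1)
step 3: (604, 33)  from 3·(183,10) + (55,3)
→ (604, 33).  Check: 604²=364816, 335·33²=364815, difference 1.
n=2: (604,33)∘(604,33) = (604·604+335·33·33, 604·33+33·604) = (729631,39864)
n=3: (729631,39864)∘(604,33) = (604·729631+335·33·39864, 604·39864+33·729631) = (881393644,48155679)
n=4: (881393644,48155679)∘(604,33) = (604·881393644+335·33·48155679, 604·48155679+33·881393644) = (1064722792321,58172020368)
n=5: (1064722792321,58172020368)∘(604,33) = (604·1064722792321+335·33·58172020368, 604·58172020368+33·1064722792321) = (1286184251730124,70271752448865)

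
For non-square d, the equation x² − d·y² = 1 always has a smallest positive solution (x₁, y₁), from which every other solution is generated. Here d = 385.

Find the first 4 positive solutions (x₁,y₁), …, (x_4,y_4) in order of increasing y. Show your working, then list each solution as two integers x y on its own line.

95831 4884
18367161121 936077208
3520286834677271 179410429834812
674705215289547953281 34386161802063660336

d=385: √d = [19; 1,1,1,1,1,…,1,1,38] (ℓ=16, even), read p_15/q_15
step 0: (19, 1)  from 19·(1,0) + (0,1)
…
step 2: (39, 2)  from 1·(20,1) + (19,1)
…
step 4: (98, 5)  from 1·(59,3) + (39,2)
step 5: (157, 8)  from 1·(98,5) + (59,3)
step 6: (569, 29)  from 3·(157,8) + (98,5)
step 7: (726, 37)  from 1·(569,29) + (157,8)
step 8: (2021, 103)  from 2·(726,37) + (569,29)
…
step 13: (36280, 1849)  from 1·(23271,1186) + (13009,663)
step 14: (59551, 3035)  from 1·(36280,1849) + (23271,1186)
step 15: (95831, 4884)  from 1·(59551,3035) + (36280,1849)
→ (95831, 4884).  Check: 95831²=9183580561, 385·4884²=9183580560, difference 1.
n=2: (95831,4884)∘(95831,4884) = (95831·95831+385·4884·4884, 95831·4884+4884·95831) = (18367161121,936077208)
n=3: (18367161121,936077208)∘(95831,4884) = (95831·18367161121+385·4884·936077208, 95831·936077208+4884·18367161121) = (3520286834677271,179410429834812)
n=4: (3520286834677271,179410429834812)∘(95831,4884) = (95831·3520286834677271+385·4884·179410429834812, 95831·179410429834812+4884·3520286834677271) = (674705215289547953281,34386161802063660336)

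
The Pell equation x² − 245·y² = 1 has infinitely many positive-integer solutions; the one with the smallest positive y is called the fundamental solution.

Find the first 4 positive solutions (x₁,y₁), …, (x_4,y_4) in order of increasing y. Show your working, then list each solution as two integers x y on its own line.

√245 = [15; 1,1,1,7,6,7,1,1,1,30, …], period ℓ=10 (even) → k=9
k=0  a_k=15  p_k/q_k = 15/1
k=1  a_k=1  p_k/q_k = 16/1
k=2  a_k=1  p_k/q_k = 31/2
k=3  a_k=1  p_k/q_k = 47/3
k=4  a_k=7  p_k/q_k = 360/23
k=5  a_k=6  p_k/q_k = 2207/141
…
k=7  a_k=1  p_k/q_k = 18016/1151
k=8  a_k=1  p_k/q_k = 33825/2161
k=9  a_k=1  p_k/q_k = 51841/3312
(x₁, y₁) = (51841, 3312);  51841² − 245·3312² = 1 ✓
(51841+3312√245)^2 = 5374978561 + 343394784√245
(51841+3312√245)^3 = 557288527109761 + 35603857991376√245
(51841+3312√245)^4 = 57780789062419261441 + 3691479203918451648√245

51841 3312
5374978561 343394784
557288527109761 35603857991376
57780789062419261441 3691479203918451648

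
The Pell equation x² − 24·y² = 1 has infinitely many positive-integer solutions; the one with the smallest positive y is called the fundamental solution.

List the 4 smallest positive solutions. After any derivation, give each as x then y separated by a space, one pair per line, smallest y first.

5 1
49 10
485 99
4801 980

√24 → a₀=4, period (1,8); ℓ=2 even so k=1
i=0: a=4 ⇒ p=4, q=1
i=1: a=1 ⇒ p=5, q=1
(x₁, y₁) = (5, 1);  5² − 24·1² = 1 ✓
k=2:  x_2 = 5·5+24·1·1 = 49,  y_2 = 5·1+1·5 = 10
k=3:  x_3 = 5·49+24·1·10 = 485,  y_3 = 5·10+1·49 = 99
k=4:  x_4 = 5·485+24·1·99 = 4801,  y_4 = 5·99+1·485 = 980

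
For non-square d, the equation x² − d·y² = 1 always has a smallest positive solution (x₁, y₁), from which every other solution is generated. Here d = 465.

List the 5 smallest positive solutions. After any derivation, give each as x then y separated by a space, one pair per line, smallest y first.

15871 736
503777281 23362112
15990898437631 741560158368
507583097703505921 23538602523554944
16111702671313786506751 747162320561120874080

√465 → a₀=21, period (1,1,3,2,2,2,3,1,1,42); ℓ=10 even so k=9
k=0  a_k=21  p_k/q_k = 21/1
…
k=5  a_k=2  p_k/q_k = 841/39
k=6  a_k=2  p_k/q_k = 2027/94
…
k=8  a_k=1  p_k/q_k = 8949/415
k=9  a_k=1  p_k/q_k = 15871/736
fundamental: x₁=15871, y₁=736  (since 251888641 − 465·541696 = 1)
n=2: (15871,736)∘(15871,736) = (15871·15871+465·736·736, 15871·736+736·15871) = (503777281,23362112)
n=3: (503777281,23362112)∘(15871,736) = (15871·503777281+465·736·23362112, 15871·23362112+736·503777281) = (15990898437631,741560158368)
n=4: (15990898437631,741560158368)∘(15871,736) = (15871·15990898437631+465·736·741560158368, 15871·741560158368+736·15990898437631) = (507583097703505921,23538602523554944)
n=5: (507583097703505921,23538602523554944)∘(15871,736) = (15871·507583097703505921+465·736·23538602523554944, 15871·23538602523554944+736·507583097703505921) = (16111702671313786506751,747162320561120874080)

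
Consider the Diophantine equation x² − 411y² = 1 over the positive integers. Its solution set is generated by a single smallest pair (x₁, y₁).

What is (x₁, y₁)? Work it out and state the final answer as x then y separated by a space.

[20; 3,1,1,1,19,1,1,1,3,40] for √411; ℓ=10 ⇒ convergent index 9
a_0=20:  p_0=20·1+0=20,  q_0=20·0+1=1
a_1=3:  p_1=3·20+1=61,  q_1=3·1+0=3
a_2=1:  p_2=1·61+20=81,  q_2=1·3+1=4
a_3=1:  p_3=1·81+61=142,  q_3=1·4+3=7
a_4=1:  p_4=1·142+81=223,  q_4=1·7+4=11
a_5=19:  p_5=19·223+142=4379,  q_5=19·11+7=216
a_6=1:  p_6=1·4379+223=4602,  q_6=1·216+11=227
…
a_8=1:  p_8=1·8981+4602=13583,  q_8=1·443+227=670
a_9=3:  p_9=3·13583+8981=49730,  q_9=3·670+443=2453
fundamental: x₁=49730, y₁=2453  (since 2473072900 − 411·6017209 = 1)

49730 2453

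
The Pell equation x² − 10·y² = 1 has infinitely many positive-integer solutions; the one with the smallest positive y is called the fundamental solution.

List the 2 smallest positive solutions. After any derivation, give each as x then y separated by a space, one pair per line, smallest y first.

[3; 6] for √10; ℓ=1 ⇒ convergent index 1
k=0  a_k=3  p_k/q_k = 3/1
k=1  a_k=6  p_k/q_k = 19/6
fundamental: x₁=19, y₁=6  (since 361 − 10·36 = 1)
k=2:  x_2 = 19·19+10·6·6 = 721,  y_2 = 19·6+6·19 = 228

19 6
721 228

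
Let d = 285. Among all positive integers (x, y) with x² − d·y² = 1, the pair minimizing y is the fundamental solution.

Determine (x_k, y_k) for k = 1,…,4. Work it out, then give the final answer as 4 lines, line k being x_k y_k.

2431 144
11819521 700128
57466508671 3404022192
279402153338881 16550355197376

√285 = [16; 1,7,2,7,1,32, …], period ℓ=6 (even) → k=5
a_0=16:  p_0=16·1+0=16,  q_0=16·0+1=1
a_1=1:  p_1=1·16+1=17,  q_1=1·1+0=1
a_2=7:  p_2=7·17+16=135,  q_2=7·1+1=8
a_3=2:  p_3=2·135+17=287,  q_3=2·8+1=17
a_4=7:  p_4=7·287+135=2144,  q_4=7·17+8=127
a_5=1:  p_5=1·2144+287=2431,  q_5=1·127+17=144
(x₁, y₁) = (2431, 144);  2431² − 285·144² = 1 ✓
(2431+144√285)^2 = 11819521 + 700128√285
(2431+144√285)^3 = 57466508671 + 3404022192√285
(2431+144√285)^4 = 279402153338881 + 16550355197376√285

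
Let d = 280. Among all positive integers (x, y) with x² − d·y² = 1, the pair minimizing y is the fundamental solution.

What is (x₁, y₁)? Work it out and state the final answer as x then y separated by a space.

[16; 1,2,1,2,1,32] for √280; ℓ=6 ⇒ convergent index 5
step 0: (16, 1)  from 16·(1,0) + (0,1)
…
step 3: (67, 4)  from 1·(50,3) + (17,1)
step 4: (184, 11)  from 2·(67,4) + (50,3)
step 5: (251, 15)  from 1·(184,11) + (67,4)
(x₁, y₁) = (251, 15);  251² − 280·15² = 1 ✓

251 15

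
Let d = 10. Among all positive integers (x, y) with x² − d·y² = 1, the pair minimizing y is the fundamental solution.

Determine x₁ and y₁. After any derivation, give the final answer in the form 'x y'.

19 6

√10 → a₀=3, period (6); ℓ=1 odd so k=1
k=0  a_k=3  p_k/q_k = 3/1
k=1  a_k=6  p_k/q_k = 19/6
→ (19, 6).  Check: 19²=361, 10·6²=360, difference 1.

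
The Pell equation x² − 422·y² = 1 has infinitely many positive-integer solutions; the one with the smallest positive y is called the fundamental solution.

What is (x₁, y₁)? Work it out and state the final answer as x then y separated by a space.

[20; 1,1,5,2,1,…,1,1,40] for √422; ℓ=14 ⇒ convergent index 13
step 0: (20, 1)  from 20·(1,0) + (0,1)
step 1: (21, 1)  from 1·(20,1) + (1,0)
step 2: (41, 2)  from 1·(21,1) + (20,1)
step 3: (226, 11)  from 5·(41,2) + (21,1)
step 4: (493, 24)  from 2·(226,11) + (41,2)
…
step 6: (2650, 129)  from 3·(719,35) + (493,24)
…
step 8: (163807, 7974)  from 3·(53719,2615) + (2650,129)
step 9: (217526, 10589)  from 1·(163807,7974) + (53719,2615)
step 10: (598859, 29152)  from 2·(217526,10589) + (163807,7974)
step 11: (3211821, 156349)  from 5·(598859,29152) + (217526,10589)
step 12: (3810680, 185501)  from 1·(3211821,156349) + (598859,29152)
step 13: (7022501, 341850)  from 1·(3810680,185501) + (3211821,156349)
fundamental: x₁=7022501, y₁=341850  (since 49315520295001 − 422·116861422500 = 1)

7022501 341850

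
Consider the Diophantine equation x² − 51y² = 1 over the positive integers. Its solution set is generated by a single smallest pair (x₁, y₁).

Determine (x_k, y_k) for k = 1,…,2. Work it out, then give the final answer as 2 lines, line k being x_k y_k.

50 7
4999 700

d=51: √d = [7; 7,14] (ℓ=2, even), read p_1/q_1
step 0: (7, 1)  from 7·(1,0) + (0,1)
step 1: (50, 7)  from 7·(7,1) + (1,0)
fundamental: x₁=50, y₁=7  (since 2500 − 51·49 = 1)
k=2:  x_2 = 50·50+51·7·7 = 4999,  y_2 = 50·7+7·50 = 700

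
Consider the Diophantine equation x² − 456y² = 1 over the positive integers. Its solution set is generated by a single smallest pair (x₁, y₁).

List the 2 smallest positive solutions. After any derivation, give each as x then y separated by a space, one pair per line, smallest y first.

[21; 2,1,4,1,2,42] for √456; ℓ=6 ⇒ convergent index 5
k=0  a_k=21  p_k/q_k = 21/1
…
k=4  a_k=1  p_k/q_k = 363/17
k=5  a_k=2  p_k/q_k = 1025/48
→ (1025, 48).  Check: 1025²=1050625, 456·48²=1050624, difference 1.
k=2:  x_2 = 1025·1025+456·48·48 = 2101249,  y_2 = 1025·48+48·1025 = 98400

1025 48
2101249 98400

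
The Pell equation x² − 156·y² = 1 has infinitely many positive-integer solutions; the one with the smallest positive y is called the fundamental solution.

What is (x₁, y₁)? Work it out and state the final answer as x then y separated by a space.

25 2

[12; 2,24] for √156; ℓ=2 ⇒ convergent index 1
k=0  a_k=12  p_k/q_k = 12/1
k=1  a_k=2  p_k/q_k = 25/2
(x₁, y₁) = (25, 2);  25² − 156·2² = 1 ✓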